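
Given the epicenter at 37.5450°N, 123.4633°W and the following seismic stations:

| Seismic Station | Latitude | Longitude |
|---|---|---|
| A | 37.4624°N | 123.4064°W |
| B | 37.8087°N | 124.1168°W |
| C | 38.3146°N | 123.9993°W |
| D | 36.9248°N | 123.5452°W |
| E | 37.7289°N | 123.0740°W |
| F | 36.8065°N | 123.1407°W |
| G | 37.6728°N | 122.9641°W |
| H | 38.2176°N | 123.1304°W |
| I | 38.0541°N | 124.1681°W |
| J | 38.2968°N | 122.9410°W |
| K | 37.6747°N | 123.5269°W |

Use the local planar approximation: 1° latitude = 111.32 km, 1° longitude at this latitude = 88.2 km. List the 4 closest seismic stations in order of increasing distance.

A, K, E, G

Distances from 37.5450°N, 123.4633°W:
A: √((-0.0826·111.32)² + (0.0569·88.2)²) = √(84.548613 + 25.186145) = 10.4754 km
B: √((0.2637·111.32)² + (-0.6535·88.2)²) = √(861.720957 + 3322.219738) = 64.6834 km
C: √((0.7696·111.32)² + (-0.5360·88.2)²) = √(7339.669652 + 2234.944535) = 97.8500 km
D: √((-0.6202·111.32)² + (-0.0819·88.2)²) = √(4766.613286 + 52.180108) = 69.4175 km
E: √((0.1839·111.32)² + (0.3893·88.2)²) = √(419.092466 + 1178.978751) = 39.9759 km
F: √((-0.7385·111.32)² + (0.3226·88.2)²) = √(6758.454504 + 809.591419) = 86.9945 km
G: √((0.1278·111.32)² + (0.4992·88.2)²) = √(202.398879 + 1938.591587) = 46.2708 km
H: √((0.6726·111.32)² + (0.3329·88.2)²) = √(5606.090718 + 862.114125) = 80.4252 km
I: √((0.5091·111.32)² + (-0.7048·88.2)²) = √(3211.830289 + 3864.283326) = 84.1196 km
J: √((0.7518·111.32)² + (0.5223·88.2)²) = √(7004.079035 + 2122.155590) = 95.5313 km
K: √((0.1297·111.32)² + (-0.0636·88.2)²) = √(208.461735 + 31.466715) = 15.4896 km
Sorted: A (10.4754 km) < K (15.4896 km) < E (39.9759 km) < G (46.2708 km) < B (64.6834 km) < D (69.4175 km) < …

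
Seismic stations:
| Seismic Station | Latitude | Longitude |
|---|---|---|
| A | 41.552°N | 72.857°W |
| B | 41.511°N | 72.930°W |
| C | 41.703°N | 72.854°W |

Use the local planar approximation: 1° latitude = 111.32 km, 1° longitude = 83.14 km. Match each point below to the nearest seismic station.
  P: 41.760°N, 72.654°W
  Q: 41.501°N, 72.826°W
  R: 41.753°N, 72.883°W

P→C; Q→A; R→C

P at 41.760°N, 72.654°W:
  A: √((-0.208·111.32)² + (-0.203·83.14)²) = √(536.13365 + 284.84731) = 28.653 km
  B: √((-0.249·111.32)² + (-0.276·83.14)²) = √(768.32522 + 526.54829) = 35.984 km
  C: √((-0.057·111.32)² + (-0.200·83.14)²) = √(40.26207 + 276.49038) = 17.798 km
  → nearest: C (17.798 km)
Q at 41.501°N, 72.826°W:
  A: √((0.051·111.32)² + (-0.031·83.14)²) = √(32.23196 + 6.64268) = 6.235 km
  B: √((0.010·111.32)² + (-0.104·83.14)²) = √(1.23921 + 74.76300) = 8.718 km
  C: √((0.202·111.32)² + (-0.028·83.14)²) = √(505.64898 + 5.41921) = 22.607 km
  → nearest: A (6.235 km)
R at 41.753°N, 72.883°W:
  A: √((-0.201·111.32)² + (0.026·83.14)²) = √(500.65495 + 4.67269) = 22.479 km
  B: √((-0.242·111.32)² + (-0.047·83.14)²) = √(725.73343 + 15.26918) = 27.221 km
  C: √((-0.050·111.32)² + (0.029·83.14)²) = √(30.98036 + 5.81321) = 6.066 km
  → nearest: C (6.066 km)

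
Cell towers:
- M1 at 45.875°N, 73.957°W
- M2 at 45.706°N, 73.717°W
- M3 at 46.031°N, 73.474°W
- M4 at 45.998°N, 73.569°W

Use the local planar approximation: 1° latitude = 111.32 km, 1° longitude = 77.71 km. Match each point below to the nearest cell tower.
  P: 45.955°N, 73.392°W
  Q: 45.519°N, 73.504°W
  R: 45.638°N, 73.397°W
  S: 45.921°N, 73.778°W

P→M3; Q→M2; R→M2; S→M1

P at 45.955°N, 73.392°W:
  M1: √((-0.080·111.32)² + (-0.565·77.71)²) = √(79.30971 + 1927.75001) = 44.800 km
  M2: √((-0.249·111.32)² + (-0.325·77.71)²) = √(768.32522 + 637.85291) = 37.499 km
  M3: √((0.076·111.32)² + (-0.082·77.71)²) = √(71.57701 + 40.60519) = 10.592 km
  M4: √((0.043·111.32)² + (-0.177·77.71)²) = √(22.91307 + 189.19095) = 14.564 km
  → nearest: M3 (10.592 km)
Q at 45.519°N, 73.504°W:
  M1: √((0.356·111.32)² + (-0.453·77.71)²) = √(1570.53056 + 1239.22516) = 53.007 km
  M2: √((0.187·111.32)² + (-0.213·77.71)²) = √(433.34083 + 273.97632) = 26.595 km
  M3: √((0.512·111.32)² + (0.030·77.71)²) = √(3248.52578 + 5.43496) = 57.043 km
  M4: √((0.479·111.32)² + (-0.065·77.71)²) = √(2843.26554 + 25.51412) = 53.561 km
  → nearest: M2 (26.595 km)
R at 45.638°N, 73.397°W:
  M1: √((0.237·111.32)² + (-0.560·77.71)²) = √(696.05425 + 1893.78151) = 50.890 km
  M2: √((0.068·111.32)² + (-0.320·77.71)²) = √(57.30127 + 618.37764) = 25.994 km
  M3: √((0.393·111.32)² + (-0.077·77.71)²) = √(1913.95400 + 35.80431) = 44.156 km
  M4: √((0.360·111.32)² + (-0.172·77.71)²) = √(1606.02166 + 178.65316) = 42.245 km
  → nearest: M2 (25.994 km)
S at 45.921°N, 73.778°W:
  M1: √((-0.046·111.32)² + (-0.179·77.71)²) = √(26.22177 + 193.49060) = 14.823 km
  M2: √((-0.215·111.32)² + (0.061·77.71)²) = √(572.82678 + 22.47054) = 24.399 km
  M3: √((0.110·111.32)² + (0.304·77.71)²) = √(149.94492 + 558.08582) = 26.609 km
  M4: √((0.077·111.32)² + (0.209·77.71)²) = √(73.47301 + 263.78275) = 18.365 km
  → nearest: M1 (14.823 km)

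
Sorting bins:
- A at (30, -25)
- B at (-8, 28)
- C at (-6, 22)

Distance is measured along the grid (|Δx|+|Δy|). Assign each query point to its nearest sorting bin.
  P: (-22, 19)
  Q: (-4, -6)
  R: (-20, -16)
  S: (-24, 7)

P at (-22, 19):
  A: 96
  B: 23
  C: 19
  → nearest: C (19)
Q at (-4, -6):
  A: 53
  B: 38
  C: 30
  → nearest: C (30)
R at (-20, -16):
  A: 59
  B: 56
  C: 52
  → nearest: C (52)
S at (-24, 7):
  A: 86
  B: 37
  C: 33
  → nearest: C (33)

P→C; Q→C; R→C; S→C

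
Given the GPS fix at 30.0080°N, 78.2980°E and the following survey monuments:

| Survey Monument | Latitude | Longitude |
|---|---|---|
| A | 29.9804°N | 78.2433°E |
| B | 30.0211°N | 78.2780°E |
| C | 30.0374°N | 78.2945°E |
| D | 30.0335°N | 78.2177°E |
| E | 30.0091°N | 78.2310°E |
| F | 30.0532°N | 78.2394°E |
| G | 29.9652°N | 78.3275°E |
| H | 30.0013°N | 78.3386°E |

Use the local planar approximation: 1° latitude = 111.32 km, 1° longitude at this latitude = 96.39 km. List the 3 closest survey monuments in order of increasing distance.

B, C, H

Distances from 30.0080°N, 78.2980°E:
A: √((-0.0276·111.32)² + (-0.0547·96.39)²) = √(9.439838 + 27.799604) = 6.1024 km
B: √((0.0131·111.32)² + (-0.0200·96.39)²) = √(2.126616 + 3.716413) = 2.4172 km
C: √((0.0294·111.32)² + (-0.0035·96.39)²) = √(10.711272 + 0.113815) = 3.2902 km
D: √((0.0255·111.32)² + (-0.0803·96.39)²) = √(8.057991 + 59.909411) = 8.2442 km
E: √((0.0011·111.32)² + (-0.0670·96.39)²) = √(0.014994 + 41.707443) = 6.4593 km
F: √((0.0452·111.32)² + (-0.0586·96.39)²) = √(25.317643 + 31.905033) = 7.5646 km
G: √((-0.0428·111.32)² + (0.0295·96.39)²) = √(22.700422 + 8.085521) = 5.5485 km
H: √((-0.0067·111.32)² + (0.0406·96.39)²) = √(0.556283 + 15.314966) = 3.9839 km
Sorted: B (2.4172 km) < C (3.2902 km) < H (3.9839 km) < G (5.5485 km) < A (6.1024 km) < …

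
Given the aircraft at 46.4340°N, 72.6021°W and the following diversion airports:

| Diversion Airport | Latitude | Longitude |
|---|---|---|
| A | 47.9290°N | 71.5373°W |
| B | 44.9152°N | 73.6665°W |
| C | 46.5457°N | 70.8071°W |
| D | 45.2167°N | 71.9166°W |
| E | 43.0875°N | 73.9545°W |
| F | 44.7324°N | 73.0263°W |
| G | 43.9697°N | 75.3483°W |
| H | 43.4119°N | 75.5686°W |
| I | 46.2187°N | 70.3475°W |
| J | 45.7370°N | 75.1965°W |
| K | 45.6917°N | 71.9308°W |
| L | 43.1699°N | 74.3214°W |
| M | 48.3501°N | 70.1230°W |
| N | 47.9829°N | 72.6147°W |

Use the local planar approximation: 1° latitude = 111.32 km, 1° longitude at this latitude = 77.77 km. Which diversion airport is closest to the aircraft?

Distances from 46.4340°N, 72.6021°W:
A: √((1.4950·111.32)² + (1.0648·77.77)²) = √(27696.748068 + 6857.412628) = 185.8875 km
B: √((-1.5188·111.32)² + (-1.0644·77.77)²) = √(28585.617110 + 6852.261520) = 188.2495 km
C: √((0.1117·111.32)² + (1.7950·77.77)²) = √(154.615398 + 19487.364288) = 140.1498 km
D: √((-1.2173·111.32)² + (0.6855·77.77)²) = √(18362.915653 + 2842.098439) = 145.6194 km
E: √((-3.3465·111.32)² + (-1.3524·77.77)²) = √(138780.374148 + 11062.022108) = 387.0948 km
F: √((-1.7016·111.32)² + (-0.4242·77.77)²) = √(35880.736515 + 1088.342343) = 192.2734 km
G: √((-2.4643·111.32)² + (-2.7462·77.77)²) = √(75254.686243 + 45612.988078) = 347.6603 km
H: √((-3.0221·111.32)² + (-2.9665·77.77)²) = √(113178.532129 + 53224.660909) = 407.9255 km
I: √((-0.2153·111.32)² + (2.2546·77.77)²) = √(574.426484 + 30744.200465) = 176.9707 km
J: √((-0.6970·111.32)² + (-2.5944·77.77)²) = √(6020.214307 + 40709.715680) = 216.1711 km
K: √((-0.7423·111.32)² + (0.6713·77.77)²) = √(6828.185585 + 2725.570953) = 97.7433 km
L: √((-3.2641·111.32)² + (-1.7193·77.77)²) = √(132030.207633 + 17878.353671) = 387.1803 km
M: √((1.9161·111.32)² + (2.4791·77.77)²) = √(45496.997503 + 37171.688459) = 287.5216 km
N: √((1.5489·111.32)² + (-0.0126·77.77)²) = √(29729.879905 + 0.960208) = 172.4263 km
Minimum: K at 97.7433 km.

K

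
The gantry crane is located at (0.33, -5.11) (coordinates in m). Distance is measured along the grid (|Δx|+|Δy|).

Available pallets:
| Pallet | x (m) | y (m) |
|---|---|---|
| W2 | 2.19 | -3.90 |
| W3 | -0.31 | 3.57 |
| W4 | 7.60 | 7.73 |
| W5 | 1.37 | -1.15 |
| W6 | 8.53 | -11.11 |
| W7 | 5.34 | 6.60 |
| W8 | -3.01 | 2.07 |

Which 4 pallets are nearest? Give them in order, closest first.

W2, W5, W3, W8

Distances from (0.33, -5.11):
W2: |1.86| + |1.21| = 1.86 + 1.21 = 3.07 m
W3: |-0.64| + |8.68| = 0.64 + 8.68 = 9.32 m
W4: |7.27| + |12.84| = 7.27 + 12.84 = 20.11 m
W5: |1.04| + |3.96| = 1.04 + 3.96 = 5.00 m
W6: |8.20| + |-6.00| = 8.20 + 6.00 = 14.20 m
W7: |5.01| + |11.71| = 5.01 + 11.71 = 16.72 m
W8: |-3.34| + |7.18| = 3.34 + 7.18 = 10.52 m
Sorted: W2 (3.07 m) < W5 (5.00 m) < W3 (9.32 m) < W8 (10.52 m) < W6 (14.20 m) < W7 (16.72 m) < …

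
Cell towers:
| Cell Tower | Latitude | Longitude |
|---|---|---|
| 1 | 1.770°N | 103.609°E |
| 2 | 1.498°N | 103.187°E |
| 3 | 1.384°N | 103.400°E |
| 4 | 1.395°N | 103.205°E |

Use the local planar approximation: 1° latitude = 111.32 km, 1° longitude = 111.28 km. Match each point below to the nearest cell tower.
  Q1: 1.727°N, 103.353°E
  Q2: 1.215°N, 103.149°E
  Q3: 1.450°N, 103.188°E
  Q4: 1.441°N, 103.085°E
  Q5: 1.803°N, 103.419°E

Q1 at 1.727°N, 103.353°E:
  1: √((0.043·111.32)² + (0.256·111.28)²) = √(22.91307 + 811.54791) = 28.887 km
  2: √((-0.229·111.32)² + (-0.166·111.28)²) = √(649.85634 + 341.23252) = 31.482 km
  3: √((-0.343·111.32)² + (0.047·111.28)²) = √(1457.92316 + 27.35457) = 38.539 km
  4: √((-0.332·111.32)² + (-0.148·111.28)²) = √(1365.91150 + 271.24245) = 40.462 km
  → nearest: 1 (28.887 km)
Q2 at 1.215°N, 103.149°E:
  1: √((0.555·111.32)² + (0.460·111.28)²) = √(3817.08966 + 2620.29325) = 80.233 km
  2: √((0.283·111.32)² + (0.038·111.28)²) = √(992.47429 + 17.88140) = 31.786 km
  3: √((0.169·111.32)² + (0.251·111.28)²) = √(353.93198 + 780.15640) = 33.676 km
  4: √((0.180·111.32)² + (0.056·111.28)²) = √(401.50541 + 38.83384) = 20.984 km
  → nearest: 4 (20.984 km)
Q3 at 1.450°N, 103.188°E:
  1: √((0.320·111.32)² + (0.421·111.28)²) = √(1268.95538 + 2194.81756) = 58.854 km
  2: √((0.048·111.32)² + (-0.001·111.28)²) = √(28.55150 + 0.01238) = 5.345 km
  3: √((-0.066·111.32)² + (0.212·111.28)²) = √(53.98017 + 556.55227) = 24.709 km
  4: √((-0.055·111.32)² + (0.017·111.28)²) = √(37.48623 + 3.57876) = 6.408 km
  → nearest: 2 (5.345 km)
Q4 at 1.441°N, 103.085°E:
  1: √((0.329·111.32)² + (0.524·111.28)²) = √(1341.33789 + 3400.14007) = 68.858 km
  2: √((0.057·111.32)² + (0.102·111.28)²) = √(40.26207 + 128.83521) = 13.004 km
  3: √((-0.057·111.32)² + (0.315·111.28)²) = √(40.26207 + 1228.72683) = 35.623 km
  4: √((-0.046·111.32)² + (0.120·111.28)²) = √(26.22177 + 178.31863) = 14.302 km
  → nearest: 2 (13.004 km)
Q5 at 1.803°N, 103.419°E:
  1: √((-0.033·111.32)² + (0.190·111.28)²) = √(13.49504 + 447.03491) = 21.460 km
  2: √((-0.305·111.32)² + (-0.232·111.28)²) = √(1152.77905 + 666.51542) = 42.653 km
  3: √((-0.419·111.32)² + (-0.019·111.28)²) = √(2175.57691 + 4.47035) = 46.691 km
  4: √((-0.408·111.32)² + (-0.214·111.28)²) = √(2062.84559 + 567.10279) = 51.283 km
  → nearest: 1 (21.460 km)

Q1→1; Q2→4; Q3→2; Q4→2; Q5→1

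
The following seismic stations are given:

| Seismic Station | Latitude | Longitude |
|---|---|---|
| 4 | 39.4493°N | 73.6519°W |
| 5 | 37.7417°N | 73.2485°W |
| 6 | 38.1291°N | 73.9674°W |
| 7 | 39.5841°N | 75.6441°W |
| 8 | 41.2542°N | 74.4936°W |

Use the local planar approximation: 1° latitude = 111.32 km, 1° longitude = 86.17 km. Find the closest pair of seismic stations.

5 and 6

Pairwise distances:
5–6: 75.4805 km
4–6: 149.4581 km
4–7: 172.3225 km
4–5: 193.2422 km
7–8: 210.6966 km
4–8: 213.6116 km
6–7: 217.0468 km
5–7: 290.9935 km
6–8: 350.8286 km
5–8: 405.4642 km
Closest pair: 5–6 at 75.4805 km.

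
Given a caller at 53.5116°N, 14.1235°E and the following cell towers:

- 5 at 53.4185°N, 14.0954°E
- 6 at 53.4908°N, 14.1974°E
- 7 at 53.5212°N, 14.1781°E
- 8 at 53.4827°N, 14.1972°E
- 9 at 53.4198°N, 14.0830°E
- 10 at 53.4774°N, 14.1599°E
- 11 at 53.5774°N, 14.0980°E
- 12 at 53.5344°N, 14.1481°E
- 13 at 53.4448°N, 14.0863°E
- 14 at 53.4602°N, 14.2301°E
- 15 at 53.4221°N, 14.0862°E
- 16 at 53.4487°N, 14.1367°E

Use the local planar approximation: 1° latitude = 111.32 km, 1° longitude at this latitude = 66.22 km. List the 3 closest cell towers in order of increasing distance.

Distances from 53.5116°N, 14.1235°E:
5: √((-0.0931·111.32)² + (-0.0281·66.22)²) = √(107.410257 + 3.462510) = 10.5296 km
6: √((-0.0208·111.32)² + (0.0739·66.22)²) = √(5.361336 + 23.947889) = 5.4138 km
7: √((0.0096·111.32)² + (0.0546·66.22)²) = √(1.142060 + 13.072650) = 3.7702 km
8: √((-0.0289·111.32)² + (0.0737·66.22)²) = √(10.350041 + 23.818441) = 5.8454 km
9: √((-0.0918·111.32)² + (-0.0405·66.22)²) = √(104.431558 + 7.192641) = 10.5652 km
10: √((-0.0342·111.32)² + (0.0364·66.22)²) = √(14.494345 + 5.810067) = 4.5060 km
11: √((0.0658·111.32)² + (-0.0255·66.22)²) = √(53.653515 + 2.851404) = 7.5170 km
12: √((0.0228·111.32)² + (0.0246·66.22)²) = √(6.441931 + 2.653680) = 3.0159 km
13: √((-0.0668·111.32)² + (-0.0372·66.22)²) = √(55.296714 + 6.068261) = 7.8336 km
14: √((-0.0514·111.32)² + (0.1066·66.22)²) = √(32.739545 + 49.830215) = 9.0868 km
15: √((-0.0895·111.32)² + (-0.0373·66.22)²) = √(99.264159 + 6.100930) = 10.2647 km
16: √((-0.0629·111.32)² + (0.0132·66.22)²) = √(49.028396 + 0.764058) = 7.0564 km
Sorted: 12 (3.0159 km) < 7 (3.7702 km) < 10 (4.5060 km) < 6 (5.4138 km) < 8 (5.8454 km) < …

12, 7, 10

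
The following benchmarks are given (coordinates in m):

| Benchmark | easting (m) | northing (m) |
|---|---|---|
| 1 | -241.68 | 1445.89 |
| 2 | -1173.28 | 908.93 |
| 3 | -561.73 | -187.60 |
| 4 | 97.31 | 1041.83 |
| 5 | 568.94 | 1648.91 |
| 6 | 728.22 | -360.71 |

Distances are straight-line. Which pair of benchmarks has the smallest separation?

Pairwise distances:
1–2: 1075.27 m
1–3: 1664.55 m
1–4: 527.43 m
1–5: 835.66 m
1–6: 2050.49 m
2–3: 1255.54 m
2–4: 1277.52 m
2–5: 1892.86 m
2–6: 2286.41 m
3–4: 1394.93 m
3–5: 2156.66 m
3–6: 1301.51 m
4–5: 768.75 m
4–6: 1537.91 m
5–6: 2015.92 m
Closest pair: 1–4 at 527.43 m.

1 and 4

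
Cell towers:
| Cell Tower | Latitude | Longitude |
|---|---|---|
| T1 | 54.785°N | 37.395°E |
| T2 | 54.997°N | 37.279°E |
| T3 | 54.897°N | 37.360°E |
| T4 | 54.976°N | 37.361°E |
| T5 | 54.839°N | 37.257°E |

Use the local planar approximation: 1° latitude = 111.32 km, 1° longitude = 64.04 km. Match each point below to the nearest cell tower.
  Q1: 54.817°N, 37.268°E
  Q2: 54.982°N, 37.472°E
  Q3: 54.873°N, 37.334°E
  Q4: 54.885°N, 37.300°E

Q1→T5; Q2→T4; Q3→T3; Q4→T3

Q1 at 54.817°N, 37.268°E:
  T1: 8.879 km
  T2: 20.050 km
  T3: 10.678 km
  T4: 18.675 km
  T5: 2.548 km
  → nearest: T5 (2.548 km)
Q2 at 54.982°N, 37.472°E:
  T1: 22.478 km
  T2: 12.472 km
  T3: 11.873 km
  T4: 7.140 km
  T5: 21.047 km
  → nearest: T4 (7.140 km)
Q3 at 54.873°N, 37.334°E:
  T1: 10.546 km
  T2: 14.246 km
  T3: 3.148 km
  T4: 11.596 km
  T5: 6.216 km
  → nearest: T3 (3.148 km)
Q4 at 54.885°N, 37.300°E:
  T1: 12.686 km
  T2: 12.540 km
  T3: 4.068 km
  T4: 10.857 km
  T5: 5.814 km
  → nearest: T3 (4.068 km)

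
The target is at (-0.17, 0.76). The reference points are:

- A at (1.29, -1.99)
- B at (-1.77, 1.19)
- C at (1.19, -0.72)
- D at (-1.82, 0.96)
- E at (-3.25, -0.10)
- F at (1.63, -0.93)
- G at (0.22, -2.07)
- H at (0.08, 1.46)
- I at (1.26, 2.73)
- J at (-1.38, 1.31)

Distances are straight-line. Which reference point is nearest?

Distances from (-0.17, 0.76):
A: 3.114
B: 1.657
C: 2.010
D: 1.662
E: 3.198
F: 2.469
G: 2.857
H: 0.743
I: 2.434
J: 1.329
Minimum: H at 0.743.

H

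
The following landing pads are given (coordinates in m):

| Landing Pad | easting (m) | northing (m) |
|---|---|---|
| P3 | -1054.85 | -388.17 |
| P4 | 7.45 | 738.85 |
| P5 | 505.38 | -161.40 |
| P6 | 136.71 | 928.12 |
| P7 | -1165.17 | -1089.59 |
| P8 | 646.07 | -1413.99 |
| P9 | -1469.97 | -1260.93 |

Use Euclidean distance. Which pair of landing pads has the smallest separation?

Pairwise distances:
P3–P4: 1548.76 m
P3–P5: 1576.62 m
P3–P6: 1775.51 m
P3–P7: 710.04 m
P3–P8: 1986.31 m
P3–P9: 966.45 m
P4–P5: 1028.78 m
P4–P6: 229.20 m
P4–P7: 2172.15 m
P4–P8: 2245.56 m
P4–P9: 2486.34 m
P5–P6: 1150.20 m
P5–P7: 1911.09 m
P5–P8: 1260.47 m
P5–P9: 2260.75 m
P6–P7: 2401.26 m
P6–P8: 2396.86 m
P6–P9: 2715.39 m
P7–P8: 1840.06 m
P7–P9: 349.66 m
P8–P9: 2121.57 m
Closest pair: P4–P6 at 229.20 m.

P4 and P6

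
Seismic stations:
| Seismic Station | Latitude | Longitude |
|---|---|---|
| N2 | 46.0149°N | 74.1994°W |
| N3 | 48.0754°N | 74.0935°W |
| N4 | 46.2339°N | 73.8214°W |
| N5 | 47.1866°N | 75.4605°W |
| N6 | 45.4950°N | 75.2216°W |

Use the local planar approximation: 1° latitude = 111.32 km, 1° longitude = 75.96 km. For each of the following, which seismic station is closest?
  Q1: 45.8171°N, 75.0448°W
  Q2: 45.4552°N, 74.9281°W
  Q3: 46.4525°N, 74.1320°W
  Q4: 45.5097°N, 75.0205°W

Q1 at 45.8171°N, 75.0448°W:
  N2: √((0.1978·111.32)² + (0.8454·75.96)²) = √(484.840589 + 4123.769661) = 67.8867 km
  N3: √((2.2583·111.32)² + (0.9513·75.96)²) = √(63198.921113 + 5221.615702) = 261.5732 km
  N4: √((0.4168·111.32)² + (1.2234·75.96)²) = √(2152.790736 + 8635.885279) = 103.8686 km
  N5: √((1.3695·111.32)² + (-0.4157·75.96)²) = √(23241.837934 + 997.079899) = 155.6885 km
  N6: √((-0.3221·111.32)² + (-0.1768·75.96)²) = √(1285.665070 + 180.357594) = 38.2887 km
  → nearest: N6 (38.2887 km)
Q2 at 45.4552°N, 74.9281°W:
  N2: √((0.5597·111.32)² + (0.7287·75.96)²) = √(3882.013212 + 3063.849661) = 83.3418 km
  N3: √((2.6202·111.32)² + (0.8346·75.96)²) = √(85077.609751 + 4019.080203) = 298.4907 km
  N4: √((0.7787·111.32)² + (1.1067·75.96)²) = √(7514.269114 + 7066.912792) = 120.7526 km
  N5: √((1.7314·111.32)² + (-0.5324·75.96)²) = √(37148.494815 + 1635.482893) = 196.9365 km
  N6: √((0.0398·111.32)² + (-0.2935·75.96)²) = √(19.629649 + 497.034029) = 22.7302 km
  → nearest: N6 (22.7302 km)
Q3 at 46.4525°N, 74.1320°W:
  N2: √((-0.4376·111.32)² + (-0.0674·75.96)²) = √(2373.017943 + 26.211369) = 48.9819 km
  N3: √((1.6229·111.32)² + (0.0385·75.96)²) = √(32638.479302 + 8.552466) = 180.6849 km
  N4: √((-0.2186·111.32)² + (0.3106·75.96)²) = √(592.170421 + 556.637954) = 33.8941 km
  N5: √((0.7341·111.32)² + (-1.3285·75.96)²) = √(6678.160361 + 10183.405313) = 129.8521 km
  N6: √((-0.9575·111.32)² + (-1.0896·75.96)²) = √(11361.193603 + 6850.213405) = 134.9496 km
  → nearest: N4 (33.8941 km)
Q4 at 45.5097°N, 75.0205°W:
  N2: √((0.5052·111.32)² + (0.8211·75.96)²) = √(3162.809824 + 3890.111204) = 83.9817 km
  N3: √((2.5657·111.32)² + (0.9270·75.96)²) = √(81575.199337 + 4958.260959) = 294.1657 km
  N4: √((0.7242·111.32)² + (1.1991·75.96)²) = √(6499.252895 + 8296.228747) = 121.6367 km
  N5: √((1.6769·111.32)² + (-0.4400·75.96)²) = √(34846.625243 + 1117.056822) = 189.6409 km
  N6: √((-0.0147·111.32)² + (-0.2011·75.96)²) = √(2.677818 + 233.342611) = 15.3630 km
  → nearest: N6 (15.3630 km)

Q1→N6; Q2→N6; Q3→N4; Q4→N6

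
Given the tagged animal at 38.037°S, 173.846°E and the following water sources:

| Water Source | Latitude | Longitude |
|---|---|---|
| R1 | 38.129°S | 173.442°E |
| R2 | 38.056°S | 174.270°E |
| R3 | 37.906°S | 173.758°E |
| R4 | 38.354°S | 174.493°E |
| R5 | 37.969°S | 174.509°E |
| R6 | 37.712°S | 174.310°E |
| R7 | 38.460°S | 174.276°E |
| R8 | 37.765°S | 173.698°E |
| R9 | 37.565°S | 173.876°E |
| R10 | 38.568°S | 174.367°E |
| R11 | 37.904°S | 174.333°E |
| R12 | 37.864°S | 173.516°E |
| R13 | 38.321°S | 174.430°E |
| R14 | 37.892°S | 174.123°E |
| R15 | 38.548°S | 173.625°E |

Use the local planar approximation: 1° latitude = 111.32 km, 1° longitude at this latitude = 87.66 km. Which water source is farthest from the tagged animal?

R10

Distances from 38.037°S, 173.846°E:
R1: √((-0.092·111.32)² + (-0.404·87.66)²) = √(104.88709 + 1254.19673) = 36.866 km
R2: √((-0.019·111.32)² + (0.424·87.66)²) = √(4.47356 + 1381.44833) = 37.228 km
R3: √((0.131·111.32)² + (-0.088·87.66)²) = √(212.66156 + 59.50703) = 16.498 km
R4: √((-0.317·111.32)² + (0.647·87.66)²) = √(1245.27400 + 3216.70692) = 66.798 km
R5: √((0.068·111.32)² + (0.663·87.66)²) = √(57.30127 + 3377.76934) = 58.609 km
R6: √((0.325·111.32)² + (0.464·87.66)²) = √(1308.92004 + 1654.39380) = 54.436 km
R7: √((-0.423·111.32)² + (0.430·87.66)²) = √(2217.31365 + 1420.82256) = 60.317 km
R8: √((0.272·111.32)² + (-0.148·87.66)²) = √(916.82026 + 168.31637) = 32.941 km
R9: √((0.472·111.32)² + (0.030·87.66)²) = √(2760.77105 + 6.91585) = 52.609 km
R10: √((-0.531·111.32)² + (0.521·87.66)²) = √(3494.10086 + 2085.82745) = 74.699 km
R11: √((0.133·111.32)² + (0.487·87.66)²) = √(219.20461 + 1822.47196) = 45.185 km
R12: √((0.173·111.32)² + (-0.330·87.66)²) = √(370.88443 + 836.81761) = 34.752 km
R13: √((-0.284·111.32)² + (0.584·87.66)²) = √(999.50064 + 2620.76830) = 60.169 km
R14: √((0.145·111.32)² + (0.277·87.66)²) = √(260.54479 + 589.60678) = 29.157 km
R15: √((-0.511·111.32)² + (-0.221·87.66)²) = √(3235.84862 + 375.30770) = 60.093 km
Maximum: R10 at 74.699 km.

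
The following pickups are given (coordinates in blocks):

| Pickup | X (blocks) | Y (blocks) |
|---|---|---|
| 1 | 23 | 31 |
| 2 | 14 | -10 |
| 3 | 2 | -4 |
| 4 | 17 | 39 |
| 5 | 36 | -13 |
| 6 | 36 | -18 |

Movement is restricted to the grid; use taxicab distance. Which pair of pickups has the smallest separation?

5 and 6

Pairwise distances:
1–2: |-9| + |-41| = 9 + 41 = 50 blocks
1–3: |-21| + |-35| = 21 + 35 = 56 blocks
1–4: |-6| + |8| = 6 + 8 = 14 blocks
1–5: |13| + |-44| = 13 + 44 = 57 blocks
1–6: |13| + |-49| = 13 + 49 = 62 blocks
2–3: |-12| + |6| = 12 + 6 = 18 blocks
2–4: |3| + |49| = 3 + 49 = 52 blocks
2–5: |22| + |-3| = 22 + 3 = 25 blocks
2–6: |22| + |-8| = 22 + 8 = 30 blocks
3–4: |15| + |43| = 15 + 43 = 58 blocks
3–5: |34| + |-9| = 34 + 9 = 43 blocks
3–6: |34| + |-14| = 34 + 14 = 48 blocks
4–5: |19| + |-52| = 19 + 52 = 71 blocks
4–6: |19| + |-57| = 19 + 57 = 76 blocks
5–6: |0| + |-5| = 0 + 5 = 5 blocks
Closest pair: 5–6 at 5 blocks.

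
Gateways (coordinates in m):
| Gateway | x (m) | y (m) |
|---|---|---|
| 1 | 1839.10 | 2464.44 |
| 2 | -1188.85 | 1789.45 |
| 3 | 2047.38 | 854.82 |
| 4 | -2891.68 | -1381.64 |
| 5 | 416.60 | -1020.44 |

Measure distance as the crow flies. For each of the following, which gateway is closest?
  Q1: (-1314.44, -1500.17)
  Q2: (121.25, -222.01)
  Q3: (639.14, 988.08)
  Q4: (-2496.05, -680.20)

Q1 at (-1314.44, -1500.17):
  1: 5065.86 m
  2: 3292.02 m
  3: 4104.61 m
  4: 1581.69 m
  5: 1796.29 m
  → nearest: 4 (1581.69 m)
Q2 at (121.25, -222.01):
  1: 3188.73 m
  2: 2400.49 m
  3: 2206.70 m
  4: 3228.39 m
  5: 851.31 m
  → nearest: 5 (851.31 m)
Q3 at (639.14, 988.08):
  1: 1902.51 m
  2: 1995.93 m
  3: 1414.53 m
  4: 4252.32 m
  5: 2020.81 m
  → nearest: 3 (1414.53 m)
Q4 at (-2496.05, -680.20):
  1: 5355.58 m
  2: 2794.27 m
  3: 4795.73 m
  4: 805.32 m
  5: 2932.46 m
  → nearest: 4 (805.32 m)

Q1→4; Q2→5; Q3→3; Q4→4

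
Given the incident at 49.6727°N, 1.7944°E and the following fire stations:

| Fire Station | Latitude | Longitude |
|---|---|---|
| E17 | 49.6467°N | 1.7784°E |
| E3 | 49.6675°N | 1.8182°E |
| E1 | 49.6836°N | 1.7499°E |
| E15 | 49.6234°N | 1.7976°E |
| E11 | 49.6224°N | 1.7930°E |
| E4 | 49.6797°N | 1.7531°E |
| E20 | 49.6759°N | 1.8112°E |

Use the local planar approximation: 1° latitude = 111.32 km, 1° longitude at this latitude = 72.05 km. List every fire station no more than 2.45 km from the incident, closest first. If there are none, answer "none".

Distances from 49.6727°N, 1.7944°E:
E17: 3.1155 km
E3: 1.8099 km
E1: 3.4281 km
E15: 5.4929 km
E11: 5.6003 km
E4: 3.0760 km
E20: 1.2618 km
Threshold 2.45 km: E20 (1.2618 km), E3 (1.8099 km) are within range.

E20, E3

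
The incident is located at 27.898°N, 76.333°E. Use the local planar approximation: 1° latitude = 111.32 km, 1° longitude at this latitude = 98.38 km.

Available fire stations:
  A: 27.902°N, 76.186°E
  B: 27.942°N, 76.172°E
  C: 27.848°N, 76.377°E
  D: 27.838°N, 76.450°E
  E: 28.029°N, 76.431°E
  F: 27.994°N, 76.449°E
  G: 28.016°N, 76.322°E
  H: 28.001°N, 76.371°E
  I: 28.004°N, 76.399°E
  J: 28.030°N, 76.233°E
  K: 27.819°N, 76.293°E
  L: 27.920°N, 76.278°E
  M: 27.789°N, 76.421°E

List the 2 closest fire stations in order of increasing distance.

L, C

Distances from 27.898°N, 76.333°E:
A: √((0.004·111.32)² + (-0.147·98.38)²) = √(0.19827 + 209.14539) = 14.469 km
B: √((0.044·111.32)² + (-0.161·98.38)²) = √(23.99119 + 250.87962) = 16.579 km
C: √((-0.050·111.32)² + (0.044·98.38)²) = √(30.98036 + 18.73782) = 7.051 km
D: √((-0.060·111.32)² + (0.117·98.38)²) = √(44.61171 + 132.49069) = 13.308 km
E: √((0.131·111.32)² + (0.098·98.38)²) = √(212.66156 + 92.95351) = 17.482 km
F: √((0.096·111.32)² + (0.116·98.38)²) = √(114.20598 + 130.23557) = 15.635 km
G: √((0.118·111.32)² + (-0.011·98.38)²) = √(172.54819 + 1.17111) = 13.180 km
H: √((0.103·111.32)² + (0.038·98.38)²) = √(131.46824 + 13.97593) = 12.060 km
I: √((0.106·111.32)² + (0.066·98.38)²) = √(139.23811 + 42.16009) = 13.468 km
J: √((0.132·111.32)² + (-0.100·98.38)²) = √(215.92069 + 96.78624) = 17.684 km
K: √((-0.079·111.32)² + (-0.040·98.38)²) = √(77.33936 + 15.48580) = 9.635 km
L: √((0.022·111.32)² + (-0.055·98.38)²) = √(5.99780 + 29.27784) = 5.939 km
M: √((-0.109·111.32)² + (0.088·98.38)²) = √(147.23104 + 74.95127) = 14.906 km
Sorted: L (5.939 km) < C (7.051 km) < K (9.635 km) < H (12.060 km) < …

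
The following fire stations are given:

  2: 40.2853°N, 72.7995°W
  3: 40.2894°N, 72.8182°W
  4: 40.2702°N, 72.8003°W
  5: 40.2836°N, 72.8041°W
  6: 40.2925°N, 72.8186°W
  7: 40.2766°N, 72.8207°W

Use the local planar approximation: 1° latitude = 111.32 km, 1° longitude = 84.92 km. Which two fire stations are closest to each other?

Pairwise distances:
2–3: √((0.0041·111.32)² + (-0.0187·84.92)²) = √(0.208312 + 2.521757) = 1.6523 km
2–4: √((-0.0151·111.32)² + (-0.0008·84.92)²) = √(2.825532 + 0.004615) = 1.6823 km
2–5: √((-0.0017·111.32)² + (-0.0046·84.92)²) = √(0.035813 + 0.152593) = 0.4341 km
2–6: √((0.0072·111.32)² + (-0.0191·84.92)²) = √(0.642409 + 2.630793) = 1.8092 km
2–7: √((-0.0087·111.32)² + (-0.0212·84.92)²) = √(0.937961 + 3.241094) = 2.0443 km
3–4: √((-0.0192·111.32)² + (0.0179·84.92)²) = √(4.568239 + 2.310607) = 2.6228 km
3–5: √((-0.0058·111.32)² + (0.0141·84.92)²) = √(0.416872 + 1.433700) = 1.3604 km
3–6: √((0.0031·111.32)² + (-0.0004·84.92)²) = √(0.119088 + 0.001154) = 0.3468 km
3–7: √((-0.0128·111.32)² + (-0.0025·84.92)²) = √(2.030329 + 0.045071) = 1.4406 km
4–5: √((0.0134·111.32)² + (-0.0038·84.92)²) = √(2.225133 + 0.104133) = 1.5262 km
4–6: √((0.0223·111.32)² + (-0.0183·84.92)²) = √(6.162488 + 2.415028) = 2.9287 km
4–7: √((0.0064·111.32)² + (-0.0204·84.92)²) = √(0.507582 + 3.001099) = 1.8731 km
5–6: √((0.0089·111.32)² + (-0.0145·84.92)²) = √(0.981582 + 1.516198) = 1.5804 km
5–7: √((-0.0070·111.32)² + (-0.0166·84.92)²) = √(0.607215 + 1.987175) = 1.6107 km
6–7: √((-0.0159·111.32)² + (-0.0021·84.92)²) = √(3.132858 + 0.031802) = 1.7789 km
Closest pair: 3–6 at 0.3468 km.

3 and 6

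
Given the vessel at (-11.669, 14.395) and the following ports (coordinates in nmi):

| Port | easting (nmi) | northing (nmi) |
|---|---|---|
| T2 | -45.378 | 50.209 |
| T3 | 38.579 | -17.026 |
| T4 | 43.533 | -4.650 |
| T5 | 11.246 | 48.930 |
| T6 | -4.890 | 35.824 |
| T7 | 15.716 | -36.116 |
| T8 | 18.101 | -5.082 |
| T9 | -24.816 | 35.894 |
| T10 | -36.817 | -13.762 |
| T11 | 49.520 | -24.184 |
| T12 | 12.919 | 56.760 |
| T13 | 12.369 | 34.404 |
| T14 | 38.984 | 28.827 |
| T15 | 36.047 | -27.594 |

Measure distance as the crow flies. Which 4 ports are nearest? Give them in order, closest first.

Distances from (-11.669, 14.395):
T2: √((-33.709)² + (35.814)²) = √(1136.29668 + 1282.64260) = 49.183 nmi
T3: √((50.248)² + (-31.421)²) = √(2524.86150 + 987.27924) = 59.263 nmi
T4: √((55.202)² + (-19.045)²) = √(3047.26080 + 362.71203) = 58.395 nmi
T5: √((22.915)² + (34.535)²) = √(525.09722 + 1192.66622) = 41.446 nmi
T6: √((6.779)² + (21.429)²) = √(45.95484 + 459.20204) = 22.476 nmi
T7: √((27.385)² + (-50.511)²) = √(749.93822 + 2551.36112) = 57.457 nmi
T8: √((29.770)² + (-19.477)²) = √(886.25290 + 379.35353) = 35.575 nmi
T9: √((-13.147)² + (21.499)²) = √(172.84361 + 462.20700) = 25.200 nmi
T10: √((-25.148)² + (-28.157)²) = √(632.42190 + 792.81665) = 37.752 nmi
T11: √((61.189)² + (-38.579)²) = √(3744.09372 + 1488.33924) = 72.336 nmi
T12: √((24.588)² + (42.365)²) = √(604.56974 + 1794.79322) = 48.983 nmi
T13: √((24.038)² + (20.009)²) = √(577.82544 + 400.36008) = 31.276 nmi
T14: √((50.653)² + (14.432)²) = √(2565.72641 + 208.28262) = 52.669 nmi
T15: √((47.716)² + (-41.989)²) = √(2276.81666 + 1763.07612) = 63.560 nmi
Sorted: T6 (22.476 nmi) < T9 (25.200 nmi) < T13 (31.276 nmi) < T8 (35.575 nmi) < T10 (37.752 nmi) < T5 (41.446 nmi) < …

T6, T9, T13, T8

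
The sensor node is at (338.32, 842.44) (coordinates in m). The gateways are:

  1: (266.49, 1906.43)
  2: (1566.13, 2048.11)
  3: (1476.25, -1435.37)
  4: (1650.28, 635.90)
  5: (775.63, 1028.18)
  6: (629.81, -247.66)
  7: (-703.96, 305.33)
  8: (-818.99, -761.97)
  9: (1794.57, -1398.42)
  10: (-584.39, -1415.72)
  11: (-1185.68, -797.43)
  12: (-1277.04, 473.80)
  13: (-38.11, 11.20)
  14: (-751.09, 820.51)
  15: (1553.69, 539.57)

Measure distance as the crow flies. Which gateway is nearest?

5

Distances from (338.32, 842.44):
1: 1066.41 m
2: 1720.80 m
3: 2546.23 m
4: 1328.12 m
5: 475.12 m
6: 1128.40 m
7: 1172.53 m
8: 1978.26 m
9: 2672.47 m
10: 2439.40 m
11: 2238.69 m
12: 1656.89 m
13: 912.50 m
14: 1089.63 m
15: 1252.54 m
Minimum: 5 at 475.12 m.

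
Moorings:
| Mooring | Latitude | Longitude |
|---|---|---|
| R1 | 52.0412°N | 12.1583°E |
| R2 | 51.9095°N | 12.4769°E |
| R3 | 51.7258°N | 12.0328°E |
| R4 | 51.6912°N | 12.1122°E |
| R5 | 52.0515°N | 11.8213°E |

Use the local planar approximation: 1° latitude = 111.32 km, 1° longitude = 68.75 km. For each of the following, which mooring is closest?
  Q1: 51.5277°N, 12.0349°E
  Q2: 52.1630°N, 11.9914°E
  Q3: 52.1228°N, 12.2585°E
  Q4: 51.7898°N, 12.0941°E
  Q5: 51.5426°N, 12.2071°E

Q1→R4; Q2→R5; Q3→R1; Q4→R3; Q5→R4

Q1 at 51.5277°N, 12.0349°E:
  R1: √((0.5135·111.32)² + (0.1234·68.75)²) = √(3267.587990 + 71.974014) = 57.7889 km
  R2: √((0.3818·111.32)² + (0.4420·68.75)²) = √(1806.417964 + 923.400156) = 52.2477 km
  R3: √((0.1981·111.32)² + (-0.0021·68.75)²) = √(486.312403 + 0.020844) = 22.0530 km
  R4: √((0.1635·111.32)² + (0.0773·68.75)²) = √(331.269849 + 28.242582) = 18.9608 km
  R5: √((0.5238·111.32)² + (-0.2136·68.75)²) = √(3399.987994 + 215.649225) = 60.1302 km
  → nearest: R4 (18.9608 km)
Q2 at 52.1630°N, 11.9914°E:
  R1: √((-0.1218·111.32)² + (0.1669·68.75)²) = √(183.840407 + 131.661282) = 17.7624 km
  R2: √((-0.2535·111.32)² + (0.4855·68.75)²) = √(796.346953 + 1114.099229) = 43.7087 km
  R3: √((-0.4372·111.32)² + (0.0414·68.75)²) = √(2368.681684 + 8.101139) = 48.7523 km
  R4: √((-0.4718·111.32)² + (0.1208·68.75)²) = √(2758.431912 + 68.973025) = 53.1733 km
  R5: √((-0.1115·111.32)² + (-0.1701·68.75)²) = √(154.062212 + 136.758407) = 17.0535 km
  → nearest: R5 (17.0535 km)
Q3 at 52.1228°N, 12.2585°E:
  R1: √((-0.0816·111.32)² + (-0.1002·68.75)²) = √(82.513824 + 47.454877) = 11.4004 km
  R2: √((-0.2133·111.32)² + (0.2184·68.75)²) = √(563.803940 + 225.450225) = 28.0937 km
  R3: √((-0.3970·111.32)² + (-0.2257·68.75)²) = √(1953.113172 + 240.773410) = 46.8389 km
  R4: √((-0.4316·111.32)² + (-0.1463·68.75)²) = √(2308.390442 + 101.165879) = 49.0872 km
  R5: √((-0.0713·111.32)² + (-0.4372·68.75)²) = √(62.997810 + 903.453306) = 31.0878 km
  → nearest: R1 (11.4004 km)
Q4 at 51.7898°N, 12.0941°E:
  R1: √((0.2514·111.32)² + (0.0642·68.75)²) = √(783.207688 + 19.481189) = 28.3318 km
  R2: √((0.1197·111.32)² + (0.3828·68.75)²) = √(177.555732 + 692.610806) = 29.4986 km
  R3: √((-0.0640·111.32)² + (-0.0613·68.75)²) = √(50.758215 + 17.760957) = 8.2776 km
  R4: √((-0.0986·111.32)² + (0.0181·68.75)²) = √(120.475913 + 1.548469) = 11.0465 km
  R5: √((0.2617·111.32)² + (-0.2728·68.75)²) = √(848.699293 + 351.750025) = 34.6475 km
  → nearest: R3 (8.2776 km)
Q5 at 51.5426°N, 12.2071°E:
  R1: √((0.4986·111.32)² + (-0.0488·68.75)²) = √(3080.710889 + 11.256025) = 55.6055 km
  R2: √((0.3669·111.32)² + (0.2698·68.75)²) = √(1668.175808 + 344.056127) = 44.8579 km
  R3: √((0.1832·111.32)² + (-0.1743·68.75)²) = √(415.908057 + 143.595285) = 23.6538 km
  R4: √((0.1486·111.32)² + (-0.0949·68.75)²) = √(273.642793 + 42.567469) = 17.7823 km
  R5: √((0.5089·111.32)² + (-0.3858·68.75)²) = √(3209.307249 + 703.509314) = 62.5525 km
  → nearest: R4 (17.7823 km)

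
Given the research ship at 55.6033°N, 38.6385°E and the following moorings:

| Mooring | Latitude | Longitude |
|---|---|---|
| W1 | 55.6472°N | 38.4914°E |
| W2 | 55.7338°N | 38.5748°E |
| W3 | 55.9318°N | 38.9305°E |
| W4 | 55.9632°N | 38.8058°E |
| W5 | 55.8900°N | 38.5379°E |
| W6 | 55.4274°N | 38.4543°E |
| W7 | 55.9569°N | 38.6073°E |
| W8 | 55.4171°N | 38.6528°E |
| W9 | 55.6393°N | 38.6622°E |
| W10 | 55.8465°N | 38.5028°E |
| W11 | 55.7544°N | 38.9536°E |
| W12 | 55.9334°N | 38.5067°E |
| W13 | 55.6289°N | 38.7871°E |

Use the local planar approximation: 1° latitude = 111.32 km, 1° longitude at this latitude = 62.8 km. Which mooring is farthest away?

W4

Distances from 55.6033°N, 38.6385°E:
W1: √((0.0439·111.32)² + (-0.1471·62.8)²) = √(23.882261 + 85.338427) = 10.4509 km
W2: √((0.1305·111.32)² + (-0.0637·62.8)²) = √(211.041283 + 16.002880) = 15.0680 km
W3: √((0.3285·111.32)² + (0.2920·62.8)²) = √(1337.263969 + 336.267574) = 40.9088 km
W4: √((0.3599·111.32)² + (0.1673·62.8)²) = √(1605.129545 + 110.385281) = 41.4188 km
W5: √((0.2867·111.32)² + (-0.1006·62.8)²) = √(1018.595566 + 39.913081) = 32.5347 km
W6: √((-0.1759·111.32)² + (-0.1842·62.8)²) = √(383.422923 + 133.813071) = 22.7428 km
W7: √((0.3536·111.32)² + (-0.0312·62.8)²) = √(1549.426245 + 3.839092) = 39.4115 km
W8: √((-0.1862·111.32)² + (0.0143·62.8)²) = √(429.641030 + 0.806476) = 20.7472 km
W9: √((0.0360·111.32)² + (0.0237·62.8)²) = √(16.060217 + 2.215215) = 4.2750 km
W10: √((0.2432·111.32)² + (-0.1357·62.8)²) = √(732.948629 + 72.623802) = 28.3826 km
W11: √((0.1511·111.32)² + (0.3151·62.8)²) = √(282.927605 + 391.576025) = 25.9712 km
W12: √((0.3301·111.32)² + (-0.1318·62.8)²) = √(1350.322313 + 68.509391) = 37.6674 km
W13: √((0.0256·111.32)² + (0.1486·62.8)²) = √(8.121314 + 87.087717) = 9.7575 km
Maximum: W4 at 41.4188 km.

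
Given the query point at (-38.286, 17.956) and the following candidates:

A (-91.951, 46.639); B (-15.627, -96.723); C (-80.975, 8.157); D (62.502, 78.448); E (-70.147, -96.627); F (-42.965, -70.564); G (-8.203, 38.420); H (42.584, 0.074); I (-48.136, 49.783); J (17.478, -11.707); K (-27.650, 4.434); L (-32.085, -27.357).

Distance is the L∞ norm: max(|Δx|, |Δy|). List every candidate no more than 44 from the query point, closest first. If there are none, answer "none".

Distances from (-38.286, 17.956):
A: max(|-53.665|, |28.683|) = 53.665
B: max(|22.659|, |-114.679|) = 114.679
C: max(|-42.689|, |-9.799|) = 42.689
D: max(|100.788|, |60.492|) = 100.788
E: max(|-31.861|, |-114.583|) = 114.583
F: max(|-4.679|, |-88.520|) = 88.520
G: max(|30.083|, |20.464|) = 30.083
H: max(|80.870|, |-17.882|) = 80.870
I: max(|-9.850|, |31.827|) = 31.827
J: max(|55.764|, |-29.663|) = 55.764
K: max(|10.636|, |-13.522|) = 13.522
L: max(|6.201|, |-45.313|) = 45.313
Threshold 44: K (13.522), G (30.083), I (31.827), C (42.689) are within range.

K, G, I, C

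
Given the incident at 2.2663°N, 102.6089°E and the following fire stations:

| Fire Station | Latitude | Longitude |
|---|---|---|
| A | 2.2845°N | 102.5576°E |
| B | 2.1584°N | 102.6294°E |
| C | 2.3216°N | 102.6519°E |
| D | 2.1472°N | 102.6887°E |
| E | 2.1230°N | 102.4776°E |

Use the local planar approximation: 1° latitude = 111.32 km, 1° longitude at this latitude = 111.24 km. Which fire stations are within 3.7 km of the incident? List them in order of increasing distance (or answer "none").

Distances from 2.2663°N, 102.6089°E:
A: √((0.0182·111.32)² + (-0.0513·111.24)²) = √(4.104773 + 32.565421) = 6.0556 km
B: √((-0.1079·111.32)² + (0.0205·111.24)²) = √(144.274403 + 5.200315) = 12.2260 km
C: √((0.0553·111.32)² + (0.0430·111.24)²) = √(37.896287 + 22.880150) = 7.7959 km
D: √((-0.1191·111.32)² + (0.0798·111.24)²) = √(175.780185 + 78.800277) = 15.9556 km
E: √((-0.1433·111.32)² + (-0.1313·111.24)²) = √(254.471281 + 213.329744) = 21.6287 km
Threshold 3.7 km: none within range.

none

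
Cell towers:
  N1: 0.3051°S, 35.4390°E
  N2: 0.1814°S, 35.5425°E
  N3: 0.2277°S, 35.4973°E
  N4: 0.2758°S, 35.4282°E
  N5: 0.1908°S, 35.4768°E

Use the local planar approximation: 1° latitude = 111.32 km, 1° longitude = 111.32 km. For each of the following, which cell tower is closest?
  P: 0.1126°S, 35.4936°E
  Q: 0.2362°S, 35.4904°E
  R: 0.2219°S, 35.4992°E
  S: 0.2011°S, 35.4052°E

P at 0.1126°S, 35.4936°E:
  N1: √((-0.1925·111.32)² + (-0.0546·111.32)²) = √(459.206327 + 36.942959) = 22.2744 km
  N2: √((-0.0688·111.32)² + (0.0489·111.32)²) = √(58.657463 + 29.632215) = 9.3963 km
  N3: √((-0.1151·111.32)² + (0.0037·111.32)²) = √(164.171226 + 0.169648) = 12.8196 km
  N4: √((-0.1632·111.32)² + (-0.0654·111.32)²) = √(330.055295 + 53.003176) = 19.5719 km
  N5: √((-0.0782·111.32)² + (-0.0168·111.32)²) = √(75.780925 + 3.497558) = 8.9038 km
  → nearest: N5 (8.9038 km)
Q at 0.2362°S, 35.4904°E:
  N1: √((-0.0689·111.32)² + (-0.0514·111.32)²) = √(58.828102 + 32.739545) = 9.5691 km
  N2: √((0.0548·111.32)² + (0.0521·111.32)²) = √(37.214099 + 33.637355) = 8.4173 km
  N3: √((0.0085·111.32)² + (0.0069·111.32)²) = √(0.895332 + 0.589990) = 1.2187 km
  N4: √((-0.0396·111.32)² + (-0.0622·111.32)²) = √(19.432862 + 47.943216) = 8.2083 km
  N5: √((0.0454·111.32)² + (-0.0136·111.32)²) = √(25.542188 + 2.292051) = 5.2758 km
  → nearest: N3 (1.2187 km)
R at 0.2219°S, 35.4992°E:
  N1: √((-0.0832·111.32)² + (-0.0602·111.32)²) = √(85.781384 + 44.909620) = 11.4320 km
  N2: √((0.0405·111.32)² + (0.0433·111.32)²) = √(20.326212 + 23.233904) = 6.6000 km
  N3: √((-0.0058·111.32)² + (-0.0019·111.32)²) = √(0.416872 + 0.044736) = 0.6794 km
  N4: √((-0.0539·111.32)² + (-0.0710·111.32)²) = √(36.001776 + 62.468790) = 9.9232 km
  N5: √((0.0311·111.32)² + (-0.0224·111.32)²) = √(11.985804 + 6.217881) = 4.2666 km
  → nearest: N3 (0.6794 km)
S at 0.2011°S, 35.4052°E:
  N1: √((-0.1040·111.32)² + (0.0338·111.32)²) = √(134.033412 + 14.157279) = 12.1734 km
  N2: √((0.0197·111.32)² + (0.1373·111.32)²) = √(4.809267 + 233.607870) = 15.4408 km
  N3: √((-0.0266·111.32)² + (0.0921·111.32)²) = √(8.768184 + 105.115233) = 10.6716 km
  N4: √((-0.0747·111.32)² + (0.0230·111.32)²) = √(69.149270 + 6.555443) = 8.7008 km
  N5: √((0.0103·111.32)² + (0.0716·111.32)²) = √(1.314682 + 63.529062) = 8.0526 km
  → nearest: N5 (8.0526 km)

P→N5; Q→N3; R→N3; S→N5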